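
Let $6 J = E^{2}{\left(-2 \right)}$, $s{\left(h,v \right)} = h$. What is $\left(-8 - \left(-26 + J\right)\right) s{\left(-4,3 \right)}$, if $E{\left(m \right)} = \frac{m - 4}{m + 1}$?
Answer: $-48$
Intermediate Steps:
$E{\left(m \right)} = \frac{-4 + m}{1 + m}$
$J = 6$ ($J = \frac{\left(\frac{-4 - 2}{1 - 2}\right)^{2}}{6} = \frac{\left(\frac{1}{-1} \left(-6\right)\right)^{2}}{6} = \frac{\left(\left(-1\right) \left(-6\right)\right)^{2}}{6} = \frac{6^{2}}{6} = \frac{1}{6} \cdot 36 = 6$)
$\left(-8 - \left(-26 + J\right)\right) s{\left(-4,3 \right)} = \left(-8 + \left(26 - 6\right)\right) \left(-4\right) = \left(-8 + 20\right) \left(-4\right) = 12 \left(-4\right) = -48$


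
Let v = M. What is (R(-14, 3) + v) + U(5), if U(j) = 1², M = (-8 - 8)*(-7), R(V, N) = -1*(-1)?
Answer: 114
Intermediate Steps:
R(V, N) = 1
M = 112 (M = -16*(-7) = 112)
U(j) = 1
v = 112
(R(-14, 3) + v) + U(5) = (1 + 112) + 1 = 113 + 1 = 114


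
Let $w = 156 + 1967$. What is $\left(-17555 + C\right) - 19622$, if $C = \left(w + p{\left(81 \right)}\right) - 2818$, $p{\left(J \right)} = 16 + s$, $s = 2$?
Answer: $-37854$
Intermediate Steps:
$p{\left(J \right)} = 18$ ($p{\left(J \right)} = 16 + 2 = 18$)
$w = 2123$
$C = -677$ ($C = \left(2123 + 18\right) - 2818 = 2141 - 2818 = -677$)
$\left(-17555 + C\right) - 19622 = \left(-17555 - 677\right) - 19622 = -18232 - 19622 = -37854$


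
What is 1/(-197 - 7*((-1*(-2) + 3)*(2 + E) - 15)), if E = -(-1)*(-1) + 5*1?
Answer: -1/302 ≈ -0.0033113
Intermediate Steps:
E = 4 (E = -1*1 + 5 = -1 + 5 = 4)
1/(-197 - 7*((-1*(-2) + 3)*(2 + E) - 15)) = 1/(-197 - 7*((-1*(-2) + 3)*(2 + 4) - 15)) = 1/(-197 - 7*((2 + 3)*6 - 15)) = 1/(-197 - 7*(5*6 - 15)) = 1/(-197 - 7*(30 - 15)) = 1/(-197 - 7*15) = 1/(-197 - 105) = 1/(-302) = -1/302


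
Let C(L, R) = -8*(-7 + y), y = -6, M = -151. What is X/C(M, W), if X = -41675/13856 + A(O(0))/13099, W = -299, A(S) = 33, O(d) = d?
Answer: -545443577/18875973376 ≈ -0.028896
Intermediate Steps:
C(L, R) = 104 (C(L, R) = -8*(-7 - 6) = -8*(-13) = 104)
X = -545443577/181499744 (X = -41675/13856 + 33/13099 = -545443577/181499744 ≈ -3.0052)
X/C(M, W) = -545443577/181499744/104 = -545443577/181499744*1/104 = -545443577/18875973376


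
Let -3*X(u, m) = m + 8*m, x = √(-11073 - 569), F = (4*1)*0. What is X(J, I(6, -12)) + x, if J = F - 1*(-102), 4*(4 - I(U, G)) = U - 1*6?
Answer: -12 + I*√11642 ≈ -12.0 + 107.9*I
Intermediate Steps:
I(U, G) = 11/2 - U/4 (I(U, G) = 4 - (U - 1*6)/4 = 4 - (U - 6)/4 = 4 - (-6 + U)/4 = 4 + (3/2 - U/4) = 11/2 - U/4)
F = 0 (F = 4*0 = 0)
x = I*√11642 (x = √(-11642) = I*√11642 ≈ 107.9*I)
J = 102 (J = 0 - 1*(-102) = 0 + 102 = 102)
X(u, m) = -3*m (X(u, m) = -(m + 8*m)/3 = -3*m)
X(J, I(6, -12)) + x = -3*(11/2 - ¼*6) + I*√11642 = -3*(11/2 - 3/2) + I*√11642 = -3*4 + I*√11642 = -12 + I*√11642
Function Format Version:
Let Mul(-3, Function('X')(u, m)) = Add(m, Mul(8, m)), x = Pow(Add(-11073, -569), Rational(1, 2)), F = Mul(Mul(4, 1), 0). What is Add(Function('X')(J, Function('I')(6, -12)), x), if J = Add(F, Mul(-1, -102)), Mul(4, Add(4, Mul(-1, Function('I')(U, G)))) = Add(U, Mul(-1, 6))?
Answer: Add(-12, Mul(I, Pow(11642, Rational(1, 2)))) ≈ Add(-12.000, Mul(107.90, I))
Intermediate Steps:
Function('I')(U, G) = Add(Rational(11, 2), Mul(Rational(-1, 4), U)) (Function('I')(U, G) = Add(4, Mul(Rational(-1, 4), Add(U, Mul(-1, 6)))) = Add(4, Mul(Rational(-1, 4), Add(U, -6))) = Add(4, Mul(Rational(-1, 4), Add(-6, U))) = Add(4, Add(Rational(3, 2), Mul(Rational(-1, 4), U))) = Add(Rational(11, 2), Mul(Rational(-1, 4), U)))
F = 0 (F = Mul(4, 0) = 0)
x = Mul(I, Pow(11642, Rational(1, 2))) (x = Pow(-11642, Rational(1, 2)) = Mul(I, Pow(11642, Rational(1, 2))) ≈ Mul(107.90, I))
J = 102 (J = Add(0, Mul(-1, -102)) = Add(0, 102) = 102)
Function('X')(u, m) = Mul(-3, m) (Function('X')(u, m) = Mul(Rational(-1, 3), Add(m, Mul(8, m))) = Mul(Rational(-1, 3), Mul(9, m)) = Mul(-3, m))
Add(Function('X')(J, Function('I')(6, -12)), x) = Add(Mul(-3, Add(Rational(11, 2), Mul(Rational(-1, 4), 6))), Mul(I, Pow(11642, Rational(1, 2)))) = Add(Mul(-3, Add(Rational(11, 2), Rational(-3, 2))), Mul(I, Pow(11642, Rational(1, 2)))) = Add(Mul(-3, 4), Mul(I, Pow(11642, Rational(1, 2)))) = Add(-12, Mul(I, Pow(11642, Rational(1, 2))))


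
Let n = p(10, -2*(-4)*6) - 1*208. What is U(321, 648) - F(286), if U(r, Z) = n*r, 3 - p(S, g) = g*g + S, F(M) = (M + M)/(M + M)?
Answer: -808600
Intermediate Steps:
F(M) = 1 (F(M) = (2*M)/((2*M)) = (2*M)*(1/(2*M)) = 1)
p(S, g) = 3 - S - g² (p(S, g) = 3 - (g*g + S) = 3 - (g² + S) = 3 - (S + g²) = 3 + (-S - g²) = 3 - S - g²)
n = -2519 (n = (3 - 1*10 - (-2*(-4)*6)²) - 1*208 = (3 - 10 - (8*6)²) - 208 = (3 - 10 - 1*48²) - 208 = (3 - 10 - 1*2304) - 208 = (3 - 10 - 2304) - 208 = -2311 - 208 = -2519)
U(r, Z) = -2519*r
U(321, 648) - F(286) = -2519*321 - 1*1 = -808599 - 1 = -808600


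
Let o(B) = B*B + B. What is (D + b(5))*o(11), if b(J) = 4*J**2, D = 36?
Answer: 17952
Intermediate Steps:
o(B) = B + B**2 (o(B) = B**2 + B = B + B**2)
(D + b(5))*o(11) = (36 + 4*5**2)*(11*(1 + 11)) = (36 + 4*25)*(11*12) = (36 + 100)*132 = 136*132 = 17952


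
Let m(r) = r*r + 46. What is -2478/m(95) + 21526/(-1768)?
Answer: -99821725/8018764 ≈ -12.449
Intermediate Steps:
m(r) = 46 + r² (m(r) = r² + 46 = 46 + r²)
-2478/m(95) + 21526/(-1768) = -2478/(46 + 95²) + 21526/(-1768) = -2478/(46 + 9025) + 21526*(-1/1768) = -2478/9071 - 10763/884 = -99821725/8018764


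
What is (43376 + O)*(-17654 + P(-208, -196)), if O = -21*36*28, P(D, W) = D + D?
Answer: -401298560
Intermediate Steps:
P(D, W) = 2*D
O = -21168 (O = -756*28 = -21168)
(43376 + O)*(-17654 + P(-208, -196)) = (43376 - 21168)*(-17654 + 2*(-208)) = 22208*(-17654 - 416) = 22208*(-18070) = -401298560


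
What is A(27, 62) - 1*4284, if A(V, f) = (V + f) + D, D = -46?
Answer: -4241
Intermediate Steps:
A(V, f) = -46 + V + f (A(V, f) = (V + f) - 46 = -46 + V + f)
A(27, 62) - 1*4284 = (-46 + 27 + 62) - 1*4284 = 43 - 4284 = -4241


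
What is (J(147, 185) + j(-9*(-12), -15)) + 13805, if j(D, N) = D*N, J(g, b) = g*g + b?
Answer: 33979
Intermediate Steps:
J(g, b) = b + g**2 (J(g, b) = g**2 + b = b + g**2)
(J(147, 185) + j(-9*(-12), -15)) + 13805 = ((185 + 147**2) - 9*(-12)*(-15)) + 13805 = ((185 + 21609) + 108*(-15)) + 13805 = (21794 - 1620) + 13805 = 20174 + 13805 = 33979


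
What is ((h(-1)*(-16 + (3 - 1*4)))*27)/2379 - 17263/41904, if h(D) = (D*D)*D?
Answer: -7278247/33229872 ≈ -0.21903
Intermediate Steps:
h(D) = D**3 (h(D) = D**2*D = D**3)
((h(-1)*(-16 + (3 - 1*4)))*27)/2379 - 17263/41904 = (((-1)**3*(-16 + (3 - 1*4)))*27)/2379 - 17263/41904 = (-(-16 + (3 - 4))*27)*(1/2379) - 17263*1/41904 = (-(-16 - 1)*27)*(1/2379) - 17263/41904 = (-1*(-17)*27)*(1/2379) - 17263/41904 = (17*27)*(1/2379) - 17263/41904 = 459*(1/2379) - 17263/41904 = 153/793 - 17263/41904 = -7278247/33229872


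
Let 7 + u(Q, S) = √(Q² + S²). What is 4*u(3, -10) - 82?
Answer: -110 + 4*√109 ≈ -68.239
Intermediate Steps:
u(Q, S) = -7 + √(Q² + S²)
4*u(3, -10) - 82 = 4*(-7 + √(3² + (-10)²)) - 82 = 4*(-7 + √(9 + 100)) - 82 = 4*(-7 + √109) - 82 = (-28 + 4*√109) - 82 = -110 + 4*√109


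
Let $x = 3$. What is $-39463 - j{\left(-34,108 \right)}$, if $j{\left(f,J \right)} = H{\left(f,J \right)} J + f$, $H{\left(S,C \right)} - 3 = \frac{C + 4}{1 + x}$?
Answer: $-42777$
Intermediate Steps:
$H{\left(S,C \right)} = 4 + \frac{C}{4}$ ($H{\left(S,C \right)} = 3 + \frac{C + 4}{1 + 3} = 3 + \frac{4 + C}{4} = 3 + \left(4 + C\right) \frac{1}{4} = 3 + \left(1 + \frac{C}{4}\right) = 4 + \frac{C}{4}$)
$j{\left(f,J \right)} = f + J \left(4 + \frac{J}{4}\right)$ ($j{\left(f,J \right)} = \left(4 + \frac{J}{4}\right) J + f = J \left(4 + \frac{J}{4}\right) + f = f + J \left(4 + \frac{J}{4}\right)$)
$-39463 - j{\left(-34,108 \right)} = -39463 - \left(-34 + \frac{1}{4} \cdot 108 \left(16 + 108\right)\right) = -39463 - \left(-34 + \frac{1}{4} \cdot 108 \cdot 124\right) = -39463 - \left(-34 + 3348\right) = -39463 - 3314 = -42777$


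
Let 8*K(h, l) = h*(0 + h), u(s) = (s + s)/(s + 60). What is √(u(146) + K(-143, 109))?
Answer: √434127490/412 ≈ 50.572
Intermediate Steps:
u(s) = 2*s/(60 + s) (u(s) = (2*s)/(60 + s) = 2*s/(60 + s))
K(h, l) = h²/8 (K(h, l) = (h*(0 + h))/8 = (h*h)/8 = h²/8)
√(u(146) + K(-143, 109)) = √(2*146/(60 + 146) + (⅛)*(-143)²) = √(2*146/206 + (⅛)*20449) = √(2*146*(1/206) + 20449/8) = √(146/103 + 20449/8) = √(2107415/824) = √434127490/412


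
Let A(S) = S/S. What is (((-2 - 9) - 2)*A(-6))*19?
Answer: -247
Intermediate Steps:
A(S) = 1
(((-2 - 9) - 2)*A(-6))*19 = (((-2 - 9) - 2)*1)*19 = ((-11 - 2)*1)*19 = -13*1*19 = -13*19 = -247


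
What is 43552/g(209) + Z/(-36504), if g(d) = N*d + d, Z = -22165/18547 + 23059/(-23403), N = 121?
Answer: 43130944436425762/25250605365380967 ≈ 1.7081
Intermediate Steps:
Z = -946402768/434055441 (Z = -22165*1/18547 + 23059*(-1/23403) = -22165/18547 - 23059/23403 = -946402768/434055441 ≈ -2.1804)
g(d) = 122*d (g(d) = 121*d + d = 122*d)
43552/g(209) + Z/(-36504) = 43552/((122*209)) - 946402768/434055441/(-36504) = 43552/25498 - 946402768/434055441*(-1/36504) = 43552*(1/25498) + 118300346/1980594977283 = 21776/12749 + 118300346/1980594977283 = 43130944436425762/25250605365380967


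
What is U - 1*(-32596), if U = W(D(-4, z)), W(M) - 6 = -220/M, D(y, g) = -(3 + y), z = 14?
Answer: 32382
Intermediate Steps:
D(y, g) = -3 - y
W(M) = 6 - 220/M
U = -214 (U = 6 - 220/(-3 - 1*(-4)) = 6 - 220/(-3 + 4) = 6 - 220/1 = 6 - 220*1 = 6 - 220 = -214)
U - 1*(-32596) = -214 - 1*(-32596) = -214 + 32596 = 32382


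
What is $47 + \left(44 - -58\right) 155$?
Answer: $15857$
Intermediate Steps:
$47 + \left(44 - -58\right) 155 = 47 + \left(44 + 58\right) 155 = 47 + 102 \cdot 155 = 47 + 15810 = 15857$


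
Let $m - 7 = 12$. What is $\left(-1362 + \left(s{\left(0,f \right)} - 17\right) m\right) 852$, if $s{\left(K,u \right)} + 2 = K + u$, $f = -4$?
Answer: $-1532748$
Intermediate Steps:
$m = 19$ ($m = 7 + 12 = 19$)
$s{\left(K,u \right)} = -2 + K + u$ ($s{\left(K,u \right)} = -2 + \left(K + u\right) = -2 + K + u$)
$\left(-1362 + \left(s{\left(0,f \right)} - 17\right) m\right) 852 = \left(-1362 + \left(\left(-2 + 0 - 4\right) - 17\right) 19\right) 852 = \left(-1362 + \left(-6 - 17\right) 19\right) 852 = \left(-1362 - 437\right) 852 = \left(-1799\right) 852 = -1532748$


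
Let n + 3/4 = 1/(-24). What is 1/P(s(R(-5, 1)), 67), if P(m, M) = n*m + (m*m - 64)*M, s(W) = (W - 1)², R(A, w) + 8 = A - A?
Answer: 8/3481879 ≈ 2.2976e-6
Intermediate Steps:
R(A, w) = -8 (R(A, w) = -8 + (A - A) = -8 + 0 = -8)
n = -19/24 (n = -¾ + 1/(-24) = -¾ - 1/24 = -19/24 ≈ -0.79167)
s(W) = (-1 + W)²
P(m, M) = -19*m/24 + M*(-64 + m²) (P(m, M) = -19*m/24 + (m*m - 64)*M = -19*m/24 + (m² - 64)*M = -19*m/24 + (-64 + m²)*M = -19*m/24 + M*(-64 + m²))
1/P(s(R(-5, 1)), 67) = 1/(-64*67 - 19*(-1 - 8)²/24 + 67*((-1 - 8)²)²) = 1/(-4288 - 19/24*(-9)² + 67*((-9)²)²) = 1/(-4288 - 19/24*81 + 67*81²) = 1/(-4288 - 513/8 + 67*6561) = 1/(-4288 - 513/8 + 439587) = 1/(3481879/8) = 8/3481879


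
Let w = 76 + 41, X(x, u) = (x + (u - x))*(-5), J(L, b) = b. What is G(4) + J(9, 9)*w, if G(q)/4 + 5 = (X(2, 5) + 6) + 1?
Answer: 961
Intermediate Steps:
X(x, u) = -5*u (X(x, u) = u*(-5) = -5*u)
G(q) = -92 (G(q) = -20 + 4*((-5*5 + 6) + 1) = -20 + 4*((-25 + 6) + 1) = -20 + 4*(-19 + 1) = -20 + 4*(-18) = -20 - 72 = -92)
w = 117
G(4) + J(9, 9)*w = -92 + 9*117 = -92 + 1053 = 961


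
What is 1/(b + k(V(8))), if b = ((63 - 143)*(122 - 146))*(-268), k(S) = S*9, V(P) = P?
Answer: -1/514488 ≈ -1.9437e-6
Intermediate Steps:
k(S) = 9*S
b = -514560 (b = -80*(-24)*(-268) = 1920*(-268) = -514560)
1/(b + k(V(8))) = 1/(-514560 + 9*8) = 1/(-514560 + 72) = 1/(-514488) = -1/514488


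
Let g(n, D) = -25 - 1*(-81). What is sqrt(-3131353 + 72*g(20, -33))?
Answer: I*sqrt(3127321) ≈ 1768.4*I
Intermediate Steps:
g(n, D) = 56 (g(n, D) = -25 + 81 = 56)
sqrt(-3131353 + 72*g(20, -33)) = sqrt(-3131353 + 72*56) = sqrt(-3131353 + 4032) = sqrt(-3127321) = I*sqrt(3127321)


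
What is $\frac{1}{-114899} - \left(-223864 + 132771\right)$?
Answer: $\frac{10466494606}{114899} \approx 91093.0$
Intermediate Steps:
$\frac{1}{-114899} - \left(-223864 + 132771\right) = - \frac{1}{114899} - -91093 = - \frac{1}{114899} + 91093 = \frac{10466494606}{114899}$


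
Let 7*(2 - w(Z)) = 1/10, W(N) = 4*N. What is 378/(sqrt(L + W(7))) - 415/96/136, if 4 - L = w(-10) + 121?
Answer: -415/13056 - 126*I*sqrt(445830)/2123 ≈ -0.031786 - 39.628*I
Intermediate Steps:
w(Z) = 139/70 (w(Z) = 2 - 1/7/10 = 2 - 1/7*1/10 = 2 - 1/70 = 139/70)
L = -8329/70 (L = 4 - (139/70 + 121) = 4 - 1*8609/70 = 4 - 8609/70 = -8329/70 ≈ -118.99)
378/(sqrt(L + W(7))) - 415/96/136 = 378/(sqrt(-8329/70 + 4*7)) - 415/96/136 = 378/(sqrt(-8329/70 + 28)) - 415*1/96*(1/136) = 378/(sqrt(-6369/70)) - 415/96*1/136 = 378/((I*sqrt(445830)/70)) - 415/13056 = 378*(-I*sqrt(445830)/6369) - 415/13056 = -126*I*sqrt(445830)/2123 - 415/13056 = -415/13056 - 126*I*sqrt(445830)/2123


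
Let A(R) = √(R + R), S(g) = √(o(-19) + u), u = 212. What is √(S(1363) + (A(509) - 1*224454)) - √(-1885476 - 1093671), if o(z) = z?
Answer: √(-224454 + √193 + √1018) - I*√2979147 ≈ -1252.3*I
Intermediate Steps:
S(g) = √193 (S(g) = √(-19 + 212) = √193)
A(R) = √2*√R (A(R) = √(2*R) = √2*√R)
√(S(1363) + (A(509) - 1*224454)) - √(-1885476 - 1093671) = √(√193 + (√2*√509 - 1*224454)) - √(-1885476 - 1093671) = √(√193 + (√1018 - 224454)) - √(-2979147) = √(√193 + (-224454 + √1018)) - I*√2979147 = √(-224454 + √193 + √1018) - I*√2979147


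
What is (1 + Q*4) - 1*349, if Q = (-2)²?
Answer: -332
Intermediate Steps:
Q = 4
(1 + Q*4) - 1*349 = (1 + 4*4) - 1*349 = (1 + 16) - 349 = 17 - 349 = -332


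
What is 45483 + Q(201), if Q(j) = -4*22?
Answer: 45395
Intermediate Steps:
Q(j) = -88
45483 + Q(201) = 45483 - 88 = 45395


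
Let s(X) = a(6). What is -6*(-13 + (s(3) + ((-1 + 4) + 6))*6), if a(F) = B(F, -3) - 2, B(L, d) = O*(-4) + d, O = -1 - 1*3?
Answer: -642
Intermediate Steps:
O = -4 (O = -1 - 3 = -4)
B(L, d) = 16 + d (B(L, d) = -4*(-4) + d = 16 + d)
a(F) = 11 (a(F) = (16 - 3) - 2 = 13 - 2 = 11)
s(X) = 11
-6*(-13 + (s(3) + ((-1 + 4) + 6))*6) = -6*(-13 + (11 + ((-1 + 4) + 6))*6) = -6*(-13 + (11 + (3 + 6))*6) = -6*(-13 + (11 + 9)*6) = -6*(-13 + 20*6) = -6*(-13 + 120) = -6*107 = -642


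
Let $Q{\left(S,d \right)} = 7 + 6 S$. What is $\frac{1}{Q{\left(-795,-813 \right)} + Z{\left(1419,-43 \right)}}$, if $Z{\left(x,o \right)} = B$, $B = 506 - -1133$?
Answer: $- \frac{1}{3124} \approx -0.0003201$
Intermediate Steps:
$B = 1639$ ($B = 506 + 1133 = 1639$)
$Z{\left(x,o \right)} = 1639$
$\frac{1}{Q{\left(-795,-813 \right)} + Z{\left(1419,-43 \right)}} = \frac{1}{\left(7 + 6 \left(-795\right)\right) + 1639} = \frac{1}{\left(7 - 4770\right) + 1639} = \frac{1}{-4763 + 1639} = \frac{1}{-3124} = - \frac{1}{3124}$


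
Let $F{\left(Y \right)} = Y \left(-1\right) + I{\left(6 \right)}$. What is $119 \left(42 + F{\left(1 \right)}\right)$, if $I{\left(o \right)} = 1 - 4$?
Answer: $4522$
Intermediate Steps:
$I{\left(o \right)} = -3$ ($I{\left(o \right)} = 1 - 4 = -3$)
$F{\left(Y \right)} = -3 - Y$ ($F{\left(Y \right)} = Y \left(-1\right) - 3 = - Y - 3 = -3 - Y$)
$119 \left(42 + F{\left(1 \right)}\right) = 119 \left(42 - 4\right) = 119 \cdot 38 = 4522$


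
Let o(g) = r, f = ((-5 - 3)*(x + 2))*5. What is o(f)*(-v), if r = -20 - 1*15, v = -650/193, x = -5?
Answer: -22750/193 ≈ -117.88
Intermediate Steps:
f = 120 (f = ((-5 - 3)*(-5 + 2))*5 = -8*(-3)*5 = 24*5 = 120)
v = -650/193 (v = -650*1/193 = -650/193 ≈ -3.3679)
r = -35 (r = -20 - 15 = -35)
o(g) = -35
o(f)*(-v) = -(-35)*(-650)/193 = -35*650/193 = -22750/193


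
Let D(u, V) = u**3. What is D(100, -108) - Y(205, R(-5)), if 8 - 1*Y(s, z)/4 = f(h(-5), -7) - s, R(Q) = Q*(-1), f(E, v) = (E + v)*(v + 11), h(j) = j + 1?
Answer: 998972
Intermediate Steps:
h(j) = 1 + j
f(E, v) = (11 + v)*(E + v) (f(E, v) = (E + v)*(11 + v) = (11 + v)*(E + v))
R(Q) = -Q
Y(s, z) = 208 + 4*s (Y(s, z) = 32 - 4*(((-7)**2 + 11*(1 - 5) + 11*(-7) + (1 - 5)*(-7)) - s) = 32 - 4*((49 + 11*(-4) - 77 - 4*(-7)) - s) = 32 - 4*((49 - 44 - 77 + 28) - s) = 32 - 4*(-44 - s) = 32 + (176 + 4*s) = 208 + 4*s)
D(100, -108) - Y(205, R(-5)) = 100**3 - (208 + 4*205) = 1000000 - (208 + 820) = 1000000 - 1*1028 = 1000000 - 1028 = 998972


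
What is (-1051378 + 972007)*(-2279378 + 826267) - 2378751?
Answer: 115332494430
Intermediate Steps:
(-1051378 + 972007)*(-2279378 + 826267) - 2378751 = -79371*(-1453111) - 2378751 = 115334873181 - 2378751 = 115332494430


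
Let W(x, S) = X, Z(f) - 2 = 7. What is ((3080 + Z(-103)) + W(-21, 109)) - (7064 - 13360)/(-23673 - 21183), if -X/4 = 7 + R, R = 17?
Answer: 16780964/5607 ≈ 2992.9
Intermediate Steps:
Z(f) = 9 (Z(f) = 2 + 7 = 9)
X = -96 (X = -4*(7 + 17) = -4*24 = -96)
W(x, S) = -96
((3080 + Z(-103)) + W(-21, 109)) - (7064 - 13360)/(-23673 - 21183) = ((3080 + 9) - 96) - (7064 - 13360)/(-23673 - 21183) = (3089 - 96) - (-6296)/(-44856) = 2993 - (-6296)*(-1)/44856 = 2993 - 1*787/5607 = 2993 - 787/5607 = 16780964/5607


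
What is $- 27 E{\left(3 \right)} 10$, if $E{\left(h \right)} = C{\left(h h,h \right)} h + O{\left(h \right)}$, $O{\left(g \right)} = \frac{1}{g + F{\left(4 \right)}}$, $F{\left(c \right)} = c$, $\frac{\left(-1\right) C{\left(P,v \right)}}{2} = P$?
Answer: $\frac{101790}{7} \approx 14541.0$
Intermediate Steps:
$C{\left(P,v \right)} = - 2 P$
$O{\left(g \right)} = \frac{1}{4 + g}$ ($O{\left(g \right)} = \frac{1}{g + 4} = \frac{1}{4 + g}$)
$E{\left(h \right)} = \frac{1}{4 + h} - 2 h^{3}$ ($E{\left(h \right)} = - 2 h h h + \frac{1}{4 + h} = - 2 h^{2} h + \frac{1}{4 + h} = - 2 h^{3} + \frac{1}{4 + h} = \frac{1}{4 + h} - 2 h^{3}$)
$- 27 E{\left(3 \right)} 10 = - 27 \frac{1 - 2 \cdot 3^{3} \left(4 + 3\right)}{4 + 3} \cdot 10 = - 27 \frac{1 - 54 \cdot 7}{7} \cdot 10 = - 27 \frac{1 - 378}{7} \cdot 10 = - 27 \cdot \frac{1}{7} \left(-377\right) 10 = \left(-27\right) \left(- \frac{377}{7}\right) 10 = \frac{10179}{7} \cdot 10 = \frac{101790}{7}$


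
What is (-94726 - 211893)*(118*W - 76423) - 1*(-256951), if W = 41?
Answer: 21949578066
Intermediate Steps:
(-94726 - 211893)*(118*W - 76423) - 1*(-256951) = (-94726 - 211893)*(118*41 - 76423) - 1*(-256951) = -306619*(4838 - 76423) + 256951 = -306619*(-71585) + 256951 = 21949321115 + 256951 = 21949578066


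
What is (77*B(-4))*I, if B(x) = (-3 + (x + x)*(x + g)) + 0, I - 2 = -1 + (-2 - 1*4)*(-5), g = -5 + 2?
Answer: 126511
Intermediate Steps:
g = -3
I = 31 (I = 2 + (-1 + (-2 - 1*4)*(-5)) = 2 + (-1 + (-2 - 4)*(-5)) = 2 + (-1 - 6*(-5)) = 2 + (-1 + 30) = 2 + 29 = 31)
B(x) = -3 + 2*x*(-3 + x) (B(x) = (-3 + (x + x)*(x - 3)) + 0 = (-3 + (2*x)*(-3 + x)) + 0 = (-3 + 2*x*(-3 + x)) + 0 = -3 + 2*x*(-3 + x))
(77*B(-4))*I = (77*(-3 - 6*(-4) + 2*(-4)²))*31 = (77*(-3 + 24 + 2*16))*31 = (77*(-3 + 24 + 32))*31 = (77*53)*31 = 4081*31 = 126511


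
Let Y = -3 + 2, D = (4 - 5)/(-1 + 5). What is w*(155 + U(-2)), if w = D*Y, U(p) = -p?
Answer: 157/4 ≈ 39.250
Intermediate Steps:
D = -¼ (D = -1/4 = -1*¼ = -¼ ≈ -0.25000)
Y = -1
w = ¼ (w = -¼*(-1) = ¼ ≈ 0.25000)
w*(155 + U(-2)) = (155 - 1*(-2))/4 = (155 + 2)/4 = (¼)*157 = 157/4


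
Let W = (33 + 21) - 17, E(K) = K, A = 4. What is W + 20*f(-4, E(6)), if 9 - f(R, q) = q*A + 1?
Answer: -283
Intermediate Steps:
W = 37 (W = 54 - 17 = 37)
f(R, q) = 8 - 4*q (f(R, q) = 9 - (q*4 + 1) = 9 - (4*q + 1) = 9 - (1 + 4*q) = 9 + (-1 - 4*q) = 8 - 4*q)
W + 20*f(-4, E(6)) = 37 + 20*(8 - 4*6) = 37 + 20*(8 - 24) = 37 + 20*(-16) = 37 - 320 = -283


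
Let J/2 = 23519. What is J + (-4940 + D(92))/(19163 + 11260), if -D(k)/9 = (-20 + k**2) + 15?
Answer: 1430956003/30423 ≈ 47035.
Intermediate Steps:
J = 47038 (J = 2*23519 = 47038)
D(k) = 45 - 9*k**2 (D(k) = -9*((-20 + k**2) + 15) = -9*(-5 + k**2) = 45 - 9*k**2)
J + (-4940 + D(92))/(19163 + 11260) = 47038 + (-4940 + (45 - 9*92**2))/(19163 + 11260) = 47038 + (-4940 + (45 - 9*8464))/30423 = 47038 + (-4940 + (45 - 76176))*(1/30423) = 47038 + (-4940 - 76131)*(1/30423) = 47038 - 81071*1/30423 = 47038 - 81071/30423 = 1430956003/30423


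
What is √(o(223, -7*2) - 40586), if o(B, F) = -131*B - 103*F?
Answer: I*√68357 ≈ 261.45*I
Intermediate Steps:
√(o(223, -7*2) - 40586) = √((-131*223 - (-721)*2) - 40586) = √((-29213 - 103*(-14)) - 40586) = √((-29213 + 1442) - 40586) = √(-27771 - 40586) = √(-68357) = I*√68357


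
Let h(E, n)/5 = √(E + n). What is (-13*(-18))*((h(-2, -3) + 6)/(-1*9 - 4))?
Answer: -108 - 90*I*√5 ≈ -108.0 - 201.25*I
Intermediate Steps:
h(E, n) = 5*√(E + n)
(-13*(-18))*((h(-2, -3) + 6)/(-1*9 - 4)) = (-13*(-18))*((5*√(-2 - 3) + 6)/(-1*9 - 4)) = 234*((5*√(-5) + 6)/(-9 - 4)) = 234*((5*(I*√5) + 6)/(-13)) = 234*((5*I*√5 + 6)*(-1/13)) = 234*((6 + 5*I*√5)*(-1/13)) = 234*(-6/13 - 5*I*√5/13) = -108 - 90*I*√5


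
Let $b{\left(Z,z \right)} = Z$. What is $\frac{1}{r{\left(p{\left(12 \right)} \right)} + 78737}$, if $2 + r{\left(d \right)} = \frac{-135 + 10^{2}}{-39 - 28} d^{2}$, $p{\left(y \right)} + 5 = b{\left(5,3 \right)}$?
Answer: $\frac{1}{78735} \approx 1.2701 \cdot 10^{-5}$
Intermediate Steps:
$p{\left(y \right)} = 0$ ($p{\left(y \right)} = -5 + 5 = 0$)
$r{\left(d \right)} = -2 + \frac{35 d^{2}}{67}$ ($r{\left(d \right)} = -2 + \frac{-135 + 10^{2}}{-39 - 28} d^{2} = -2 + \frac{-135 + 100}{-67} d^{2} = -2 + \left(-35\right) \left(- \frac{1}{67}\right) d^{2} = -2 + \frac{35 d^{2}}{67}$)
$\frac{1}{r{\left(p{\left(12 \right)} \right)} + 78737} = \frac{1}{\left(-2 + \frac{35 \cdot 0^{2}}{67}\right) + 78737} = \frac{1}{\left(-2 + \frac{35}{67} \cdot 0\right) + 78737} = \frac{1}{\left(-2 + 0\right) + 78737} = \frac{1}{-2 + 78737} = \frac{1}{78735}$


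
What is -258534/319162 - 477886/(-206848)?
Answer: 24761452675/16504505344 ≈ 1.5003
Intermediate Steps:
-258534/319162 - 477886/(-206848) = -258534*1/319162 - 477886*(-1/206848) = -129267/159581 + 238943/103424 = 24761452675/16504505344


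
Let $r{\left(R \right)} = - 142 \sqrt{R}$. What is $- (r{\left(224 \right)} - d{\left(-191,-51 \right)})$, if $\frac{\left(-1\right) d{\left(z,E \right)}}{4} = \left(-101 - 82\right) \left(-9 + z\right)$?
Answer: $-146400 + 568 \sqrt{14} \approx -1.4427 \cdot 10^{5}$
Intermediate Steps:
$d{\left(z,E \right)} = -6588 + 732 z$ ($d{\left(z,E \right)} = - 4 \left(-101 - 82\right) \left(-9 + z\right) = - 4 \left(- 183 \left(-9 + z\right)\right) = - 4 \left(1647 - 183 z\right) = -6588 + 732 z$)
$- (r{\left(224 \right)} - d{\left(-191,-51 \right)}) = - (- 142 \sqrt{224} - \left(-6588 + 732 \left(-191\right)\right)) = - (- 142 \cdot 4 \sqrt{14} - \left(-6588 - 139812\right)) = - (- 568 \sqrt{14} - -146400) = - (- 568 \sqrt{14} + 146400) = - (146400 - 568 \sqrt{14}) = -146400 + 568 \sqrt{14}$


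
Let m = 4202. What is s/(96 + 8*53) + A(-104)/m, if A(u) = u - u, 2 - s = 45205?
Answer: -45203/520 ≈ -86.929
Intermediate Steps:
s = -45203 (s = 2 - 1*45205 = 2 - 45205 = -45203)
A(u) = 0
s/(96 + 8*53) + A(-104)/m = -45203/(96 + 8*53) + 0/4202 = -45203/(96 + 424) + 0*(1/4202) = -45203/520 + 0 = -45203/520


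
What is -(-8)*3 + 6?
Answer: 30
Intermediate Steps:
-(-8)*3 + 6 = -4*(-6) + 6 = 24 + 6 = 30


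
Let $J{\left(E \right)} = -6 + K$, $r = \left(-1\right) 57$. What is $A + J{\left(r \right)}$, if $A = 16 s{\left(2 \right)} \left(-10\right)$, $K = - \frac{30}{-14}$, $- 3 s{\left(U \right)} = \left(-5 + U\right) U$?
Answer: $- \frac{2267}{7} \approx -323.86$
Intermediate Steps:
$s{\left(U \right)} = - \frac{U \left(-5 + U\right)}{3}$ ($s{\left(U \right)} = - \frac{\left(-5 + U\right) U}{3} = - \frac{U \left(-5 + U\right)}{3}$)
$r = -57$
$K = \frac{15}{7}$ ($K = \left(-30\right) \left(- \frac{1}{14}\right) = \frac{15}{7} \approx 2.1429$)
$A = -320$ ($A = 16 \cdot \frac{1}{3} \cdot 2 \left(5 - 2\right) \left(-10\right) = 16 \cdot \frac{1}{3} \cdot 2 \cdot 3 \left(-10\right) = 16 \cdot 2 \left(-10\right) = 32 \left(-10\right) = -320$)
$J{\left(E \right)} = - \frac{27}{7}$ ($J{\left(E \right)} = -6 + \frac{15}{7} = - \frac{27}{7}$)
$A + J{\left(r \right)} = -320 - \frac{27}{7} = - \frac{2267}{7}$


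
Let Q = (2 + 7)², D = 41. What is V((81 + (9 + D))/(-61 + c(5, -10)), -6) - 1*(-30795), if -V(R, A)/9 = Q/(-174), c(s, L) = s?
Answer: 1786353/58 ≈ 30799.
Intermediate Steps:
Q = 81 (Q = 9² = 81)
V(R, A) = 243/58 (V(R, A) = -729/(-174) = -729*(-1)/174 = -9*(-27/58) = 243/58)
V((81 + (9 + D))/(-61 + c(5, -10)), -6) - 1*(-30795) = 243/58 - 1*(-30795) = 243/58 + 30795 = 1786353/58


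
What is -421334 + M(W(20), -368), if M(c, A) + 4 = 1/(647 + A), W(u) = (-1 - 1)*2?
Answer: -117553301/279 ≈ -4.2134e+5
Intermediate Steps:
W(u) = -4 (W(u) = -2*2 = -4)
M(c, A) = -4 + 1/(647 + A)
-421334 + M(W(20), -368) = -421334 + (-2587 - 4*(-368))/(647 - 368) = -421334 + (-2587 + 1472)/279 = -421334 + (1/279)*(-1115) = -421334 - 1115/279 = -117553301/279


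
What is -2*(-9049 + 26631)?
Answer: -35164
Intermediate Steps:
-2*(-9049 + 26631) = -2*17582 = -35164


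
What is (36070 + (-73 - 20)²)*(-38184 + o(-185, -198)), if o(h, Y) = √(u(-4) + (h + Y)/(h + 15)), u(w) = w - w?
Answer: -1707550296 + 44719*√65110/170 ≈ -1.7075e+9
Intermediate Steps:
u(w) = 0
o(h, Y) = √((Y + h)/(15 + h)) (o(h, Y) = √(0 + (h + Y)/(h + 15)) = √(0 + (Y + h)/(15 + h)) = √((Y + h)/(15 + h)))
(36070 + (-73 - 20)²)*(-38184 + o(-185, -198)) = (36070 + (-73 - 20)²)*(-38184 + √((-198 - 185)/(15 - 185))) = (36070 + (-93)²)*(-38184 + √(-383/(-170))) = (36070 + 8649)*(-38184 + √(-1/170*(-383))) = 44719*(-38184 + √(383/170)) = 44719*(-38184 + √65110/170) = -1707550296 + 44719*√65110/170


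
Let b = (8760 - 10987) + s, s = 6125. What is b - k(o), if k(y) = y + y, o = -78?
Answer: 4054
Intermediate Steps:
k(y) = 2*y
b = 3898 (b = (8760 - 10987) + 6125 = -2227 + 6125 = 3898)
b - k(o) = 3898 - 2*(-78) = 3898 - 1*(-156) = 3898 + 156 = 4054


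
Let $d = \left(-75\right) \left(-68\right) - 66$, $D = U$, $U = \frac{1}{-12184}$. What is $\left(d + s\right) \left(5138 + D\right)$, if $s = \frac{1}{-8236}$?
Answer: $\frac{2595455110691993}{100347424} \approx 2.5865 \cdot 10^{7}$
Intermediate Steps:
$U = - \frac{1}{12184} \approx -8.2075 \cdot 10^{-5}$
$D = - \frac{1}{12184} \approx -8.2075 \cdot 10^{-5}$
$s = - \frac{1}{8236} \approx -0.00012142$
$d = 5034$ ($d = 5100 - 66 = 5034$)
$\left(d + s\right) \left(5138 + D\right) = \left(5034 - \frac{1}{8236}\right) \left(5138 - \frac{1}{12184}\right) = \frac{41460023}{8236} \cdot \frac{62601391}{12184} = \frac{2595455110691993}{100347424}$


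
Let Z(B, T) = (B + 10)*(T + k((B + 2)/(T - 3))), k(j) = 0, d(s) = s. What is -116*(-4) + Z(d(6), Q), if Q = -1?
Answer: 448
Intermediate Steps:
Z(B, T) = T*(10 + B) (Z(B, T) = (B + 10)*(T + 0) = (10 + B)*T = T*(10 + B))
-116*(-4) + Z(d(6), Q) = -116*(-4) - (10 + 6) = 464 - 1*16 = 464 - 16 = 448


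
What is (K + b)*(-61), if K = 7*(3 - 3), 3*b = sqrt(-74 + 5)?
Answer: -61*I*sqrt(69)/3 ≈ -168.9*I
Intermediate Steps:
b = I*sqrt(69)/3 (b = sqrt(-74 + 5)/3 = sqrt(-69)/3 = (I*sqrt(69))/3 = I*sqrt(69)/3 ≈ 2.7689*I)
K = 0 (K = 7*0 = 0)
(K + b)*(-61) = (0 + I*sqrt(69)/3)*(-61) = (I*sqrt(69)/3)*(-61) = -61*I*sqrt(69)/3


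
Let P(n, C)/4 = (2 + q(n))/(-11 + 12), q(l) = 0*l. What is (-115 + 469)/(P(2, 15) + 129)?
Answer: 354/137 ≈ 2.5839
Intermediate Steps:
q(l) = 0
P(n, C) = 8 (P(n, C) = 4*((2 + 0)/(-11 + 12)) = 4*(2/1) = 4*(2*1) = 4*2 = 8)
(-115 + 469)/(P(2, 15) + 129) = (-115 + 469)/(8 + 129) = 354/137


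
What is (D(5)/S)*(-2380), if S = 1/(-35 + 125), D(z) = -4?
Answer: 856800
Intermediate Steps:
S = 1/90 ≈ 0.011111
(D(5)/S)*(-2380) = -4/1/90*(-2380) = -4*90*(-2380) = -360*(-2380) = 856800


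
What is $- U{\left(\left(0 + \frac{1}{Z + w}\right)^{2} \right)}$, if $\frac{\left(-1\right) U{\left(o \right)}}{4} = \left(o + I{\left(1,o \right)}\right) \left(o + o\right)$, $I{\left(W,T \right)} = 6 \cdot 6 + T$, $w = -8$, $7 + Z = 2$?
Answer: $\frac{48688}{28561} \approx 1.7047$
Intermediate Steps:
$Z = -5$ ($Z = -7 + 2 = -5$)
$I{\left(W,T \right)} = 36 + T$
$U{\left(o \right)} = - 8 o \left(36 + 2 o\right)$ ($U{\left(o \right)} = - 4 \left(o + \left(36 + o\right)\right) \left(o + o\right) = - 4 \left(36 + 2 o\right) 2 o = - 4 \cdot 2 o \left(36 + 2 o\right) = - 8 o \left(36 + 2 o\right)$)
$- U{\left(\left(0 + \frac{1}{Z + w}\right)^{2} \right)} = - \left(-16\right) \left(0 + \frac{1}{-5 - 8}\right)^{2} \left(18 + \left(0 + \frac{1}{-5 - 8}\right)^{2}\right) = - \left(-16\right) \left(0 + \frac{1}{-13}\right)^{2} \left(18 + \left(0 + \frac{1}{-13}\right)^{2}\right) = - \left(-16\right) \left(0 - \frac{1}{13}\right)^{2} \left(18 + \left(0 - \frac{1}{13}\right)^{2}\right) = - \left(-16\right) \left(- \frac{1}{13}\right)^{2} \left(18 + \left(- \frac{1}{13}\right)^{2}\right) = - \frac{\left(-16\right) \left(18 + \frac{1}{169}\right)}{169} = - \frac{\left(-16\right) 3043}{169 \cdot 169} = \left(-1\right) \left(- \frac{48688}{28561}\right) = \frac{48688}{28561}$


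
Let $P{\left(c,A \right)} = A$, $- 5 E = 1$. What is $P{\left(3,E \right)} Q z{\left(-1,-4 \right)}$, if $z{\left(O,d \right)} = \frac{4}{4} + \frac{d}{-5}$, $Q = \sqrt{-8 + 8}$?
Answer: $0$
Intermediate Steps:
$E = - \frac{1}{5}$ ($E = \left(- \frac{1}{5}\right) 1 = - \frac{1}{5} \approx -0.2$)
$Q = 0$ ($Q = \sqrt{0} = 0$)
$z{\left(O,d \right)} = 1 - \frac{d}{5}$ ($z{\left(O,d \right)} = 4 \cdot \frac{1}{4} + d \left(- \frac{1}{5}\right) = 1 - \frac{d}{5}$)
$P{\left(3,E \right)} Q z{\left(-1,-4 \right)} = \left(- \frac{1}{5}\right) 0 \left(1 - - \frac{4}{5}\right) = 0 \left(1 + \frac{4}{5}\right) = 0 \cdot \frac{9}{5} = 0$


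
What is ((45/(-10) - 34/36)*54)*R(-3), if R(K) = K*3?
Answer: 2646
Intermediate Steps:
R(K) = 3*K
((45/(-10) - 34/36)*54)*R(-3) = ((45/(-10) - 34/36)*54)*(3*(-3)) = ((45*(-⅒) - 34*1/36)*54)*(-9) = ((-9/2 - 17/18)*54)*(-9) = -49/9*54*(-9) = -294*(-9) = 2646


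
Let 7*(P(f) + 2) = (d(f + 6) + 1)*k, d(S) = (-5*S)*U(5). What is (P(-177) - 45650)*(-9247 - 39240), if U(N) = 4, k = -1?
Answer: 15660573695/7 ≈ 2.2372e+9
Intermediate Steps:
d(S) = -20*S (d(S) = -5*S*4 = -20*S)
P(f) = 15 + 20*f/7 (P(f) = -2 + ((-20*(f + 6) + 1)*(-1))/7 = -2 + ((-20*(6 + f) + 1)*(-1))/7 = -2 + (((-120 - 20*f) + 1)*(-1))/7 = -2 + ((-119 - 20*f)*(-1))/7 = -2 + (119 + 20*f)/7 = -2 + (17 + 20*f/7) = 15 + 20*f/7)
(P(-177) - 45650)*(-9247 - 39240) = ((15 + (20/7)*(-177)) - 45650)*(-9247 - 39240) = ((15 - 3540/7) - 45650)*(-48487) = (-3435/7 - 45650)*(-48487) = -322985/7*(-48487) = 15660573695/7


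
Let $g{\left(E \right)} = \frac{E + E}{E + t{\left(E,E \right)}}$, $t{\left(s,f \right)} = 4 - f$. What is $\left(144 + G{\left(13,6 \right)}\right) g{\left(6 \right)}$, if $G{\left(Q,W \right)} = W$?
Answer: $450$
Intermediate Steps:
$g{\left(E \right)} = \frac{E}{2}$ ($g{\left(E \right)} = \frac{E + E}{E - \left(-4 + E\right)} = \frac{2 E}{4} = 2 E \frac{1}{4} = \frac{E}{2}$)
$\left(144 + G{\left(13,6 \right)}\right) g{\left(6 \right)} = \left(144 + 6\right) \frac{1}{2} \cdot 6 = 150 \cdot 3 = 450$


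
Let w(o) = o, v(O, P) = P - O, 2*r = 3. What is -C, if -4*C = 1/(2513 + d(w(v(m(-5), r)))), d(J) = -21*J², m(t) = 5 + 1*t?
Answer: 1/9863 ≈ 0.00010139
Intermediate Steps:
m(t) = 5 + t
r = 3/2 (r = (½)*3 = 3/2 ≈ 1.5000)
C = -1/9863 (C = -1/(4*(2513 - 21*(3/2 - (5 - 5))²)) = -1/(4*(2513 - 21*(3/2 - 1*0)²)) = -1/(4*(2513 - 21*(3/2 + 0)²)) = -1/(4*(2513 - 21*(3/2)²)) = -1/(4*(2513 - 21*9/4)) = -1/(4*(2513 - 189/4)) = -1/(4*9863/4) = -¼*4/9863 = -1/9863 ≈ -0.00010139)
-C = -1*(-1/9863) = 1/9863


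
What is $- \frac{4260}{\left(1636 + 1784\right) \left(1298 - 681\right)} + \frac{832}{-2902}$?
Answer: $- \frac{14733325}{51030219} \approx -0.28872$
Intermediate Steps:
$- \frac{4260}{\left(1636 + 1784\right) \left(1298 - 681\right)} + \frac{832}{-2902} = - \frac{4260}{3420 \cdot 617} + 832 \left(- \frac{1}{2902}\right) = - \frac{4260}{2110140} - \frac{416}{1451} = \left(-4260\right) \frac{1}{2110140} - \frac{416}{1451} = - \frac{71}{35169} - \frac{416}{1451} = - \frac{14733325}{51030219}$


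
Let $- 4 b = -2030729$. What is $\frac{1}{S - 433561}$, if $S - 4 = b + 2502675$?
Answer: $\frac{4}{10307201} \approx 3.8808 \cdot 10^{-7}$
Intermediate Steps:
$b = \frac{2030729}{4}$ ($b = \left(- \frac{1}{4}\right) \left(-2030729\right) = \frac{2030729}{4} \approx 5.0768 \cdot 10^{5}$)
$S = \frac{12041445}{4}$ ($S = 4 + \left(\frac{2030729}{4} + 2502675\right) = 4 + \frac{12041429}{4} = \frac{12041445}{4} \approx 3.0104 \cdot 10^{6}$)
$\frac{1}{S - 433561} = \frac{1}{\frac{12041445}{4} - 433561} = \frac{1}{\frac{10307201}{4}} = \frac{4}{10307201}$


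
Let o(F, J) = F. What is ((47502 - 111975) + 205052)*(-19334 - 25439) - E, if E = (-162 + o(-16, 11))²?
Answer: -6294175251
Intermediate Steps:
E = 31684 (E = (-162 - 16)² = (-178)² = 31684)
((47502 - 111975) + 205052)*(-19334 - 25439) - E = ((47502 - 111975) + 205052)*(-19334 - 25439) - 1*31684 = (-64473 + 205052)*(-44773) - 31684 = 140579*(-44773) - 31684 = -6294143567 - 31684 = -6294175251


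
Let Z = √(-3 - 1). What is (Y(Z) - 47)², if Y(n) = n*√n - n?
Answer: 2401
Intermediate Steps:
Z = 2*I (Z = √(-4) = 2*I ≈ 2.0*I)
Y(n) = n^(3/2) - n
(Y(Z) - 47)² = (((2*I)^(3/2) - 2*I) - 47)² = (((1 + I)³ - 2*I) - 47)² = (-47 + (1 + I)³ - 2*I)²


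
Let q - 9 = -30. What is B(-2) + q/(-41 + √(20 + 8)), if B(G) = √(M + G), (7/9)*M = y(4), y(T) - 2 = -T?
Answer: 287/551 + 14*√7/551 + 4*I*√14/7 ≈ 0.5881 + 2.1381*I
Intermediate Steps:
q = -21 (q = 9 - 30 = -21)
y(T) = 2 - T
M = -18/7 (M = 9*(2 - 1*4)/7 = 9*(2 - 4)/7 = (9/7)*(-2) = -18/7 ≈ -2.5714)
B(G) = √(-18/7 + G)
B(-2) + q/(-41 + √(20 + 8)) = √(-126 + 49*(-2))/7 - 21/(-41 + √(20 + 8)) = √(-126 - 98)/7 - 21/(-41 + √28) = √(-224)/7 - 21/(-41 + 2*√7) = (4*I*√14)/7 - 21/(-41 + 2*√7) = 4*I*√14/7 - 21/(-41 + 2*√7) = -21/(-41 + 2*√7) + 4*I*√14/7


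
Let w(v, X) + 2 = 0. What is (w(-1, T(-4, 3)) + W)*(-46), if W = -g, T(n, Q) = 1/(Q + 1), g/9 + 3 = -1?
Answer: -1564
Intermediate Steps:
g = -36 (g = -27 + 9*(-1) = -27 - 9 = -36)
T(n, Q) = 1/(1 + Q)
w(v, X) = -2 (w(v, X) = -2 + 0 = -2)
W = 36 (W = -1*(-36) = 36)
(w(-1, T(-4, 3)) + W)*(-46) = (-2 + 36)*(-46) = 34*(-46) = -1564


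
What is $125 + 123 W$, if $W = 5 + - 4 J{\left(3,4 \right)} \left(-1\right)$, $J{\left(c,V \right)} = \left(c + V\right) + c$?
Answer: $5660$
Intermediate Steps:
$J{\left(c,V \right)} = V + 2 c$ ($J{\left(c,V \right)} = \left(V + c\right) + c = V + 2 c$)
$W = 45$ ($W = 5 + - 4 \left(4 + 2 \cdot 3\right) \left(-1\right) = 5 + - 4 \left(4 + 6\right) \left(-1\right) = 5 + \left(-4\right) 10 \left(-1\right) = 5 - -40 = 5 + 40 = 45$)
$125 + 123 W = 125 + 123 \cdot 45 = 125 + 5535 = 5660$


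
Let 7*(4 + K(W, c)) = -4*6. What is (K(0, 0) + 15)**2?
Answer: 2809/49 ≈ 57.327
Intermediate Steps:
K(W, c) = -52/7 (K(W, c) = -4 + (-4*6)/7 = -4 + (1/7)*(-24) = -4 - 24/7 = -52/7)
(K(0, 0) + 15)**2 = (-52/7 + 15)**2 = (53/7)**2 = 2809/49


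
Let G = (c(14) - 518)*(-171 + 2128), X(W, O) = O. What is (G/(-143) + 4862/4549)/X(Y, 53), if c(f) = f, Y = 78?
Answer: 4487501338/34476871 ≈ 130.16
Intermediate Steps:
G = -986328 (G = (14 - 518)*(-171 + 2128) = -504*1957 = -986328)
(G/(-143) + 4862/4549)/X(Y, 53) = (-986328/(-143) + 4862/4549)/53 = (-986328*(-1/143) + 4862*(1/4549))*(1/53) = (986328/143 + 4862/4549)*(1/53) = (4487501338/650507)*(1/53) = 4487501338/34476871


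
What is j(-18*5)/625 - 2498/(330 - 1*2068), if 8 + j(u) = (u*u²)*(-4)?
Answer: 2534777673/543125 ≈ 4667.0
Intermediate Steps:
j(u) = -8 - 4*u³ (j(u) = -8 + (u*u²)*(-4) = -8 + u³*(-4) = -8 - 4*u³)
j(-18*5)/625 - 2498/(330 - 1*2068) = (-8 - 4*(-18*5)³)/625 - 2498/(330 - 1*2068) = (-8 - 4*(-90)³)*(1/625) - 2498/(330 - 2068) = (-8 - 4*(-729000))*(1/625) - 2498/(-1738) = (-8 + 2916000)*(1/625) - 2498*(-1/1738) = 2915992*(1/625) + 1249/869 = 2915992/625 + 1249/869 = 2534777673/543125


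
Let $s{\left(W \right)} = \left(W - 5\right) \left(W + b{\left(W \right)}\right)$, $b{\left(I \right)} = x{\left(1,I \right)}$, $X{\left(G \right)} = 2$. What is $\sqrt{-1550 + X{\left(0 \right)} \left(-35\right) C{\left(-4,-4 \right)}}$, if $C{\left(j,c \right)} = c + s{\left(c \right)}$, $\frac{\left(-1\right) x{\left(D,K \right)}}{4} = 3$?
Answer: $5 i \sqrt{454} \approx 106.54 i$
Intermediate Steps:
$x{\left(D,K \right)} = -12$ ($x{\left(D,K \right)} = \left(-4\right) 3 = -12$)
$b{\left(I \right)} = -12$
$s{\left(W \right)} = \left(-12 + W\right) \left(-5 + W\right)$ ($s{\left(W \right)} = \left(W - 5\right) \left(W - 12\right) = \left(-5 + W\right) \left(-12 + W\right) = \left(-12 + W\right) \left(-5 + W\right)$)
$C{\left(j,c \right)} = 60 + c^{2} - 16 c$ ($C{\left(j,c \right)} = c + \left(60 + c^{2} - 17 c\right) = 60 + c^{2} - 16 c$)
$\sqrt{-1550 + X{\left(0 \right)} \left(-35\right) C{\left(-4,-4 \right)}} = \sqrt{-1550 + 2 \left(-35\right) \left(60 + \left(-4\right)^{2} - -64\right)} = \sqrt{-1550 - 70 \left(60 + 16 + 64\right)} = \sqrt{-1550 - 9800} = \sqrt{-11350} = 5 i \sqrt{454}$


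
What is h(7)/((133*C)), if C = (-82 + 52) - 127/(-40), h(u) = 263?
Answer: -10520/142709 ≈ -0.073716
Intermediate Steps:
C = -1073/40 (C = -30 - 127*(-1/40) = -30 + 127/40 = -1073/40 ≈ -26.825)
h(7)/((133*C)) = 263/((133*(-1073/40))) = 263/(-142709/40) = 263*(-40/142709) = -10520/142709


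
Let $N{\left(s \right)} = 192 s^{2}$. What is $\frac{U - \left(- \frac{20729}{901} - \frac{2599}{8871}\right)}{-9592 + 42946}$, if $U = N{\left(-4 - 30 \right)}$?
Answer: $\frac{887098868825}{133295441967} \approx 6.6551$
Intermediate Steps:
$U = 221952$ ($U = 192 \left(-4 - 30\right)^{2} = 192 \left(-34\right)^{2} = 192 \cdot 1156 = 221952$)
$\frac{U - \left(- \frac{20729}{901} - \frac{2599}{8871}\right)}{-9592 + 42946} = \frac{221952 - \left(- \frac{20729}{901} - \frac{2599}{8871}\right)}{-9592 + 42946} = \frac{221952 - - \frac{186228658}{7992771}}{33354} = \left(221952 + \left(\frac{2599}{8871} + \frac{20729}{901}\right)\right) \frac{1}{33354} = \left(221952 + \frac{186228658}{7992771}\right) \frac{1}{33354} = \frac{1774197737650}{7992771} \cdot \frac{1}{33354} = \frac{887098868825}{133295441967}$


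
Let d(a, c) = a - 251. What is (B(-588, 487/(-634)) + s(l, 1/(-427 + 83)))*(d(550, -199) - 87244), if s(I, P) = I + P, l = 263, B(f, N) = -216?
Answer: -1405639815/344 ≈ -4.0862e+6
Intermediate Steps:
d(a, c) = -251 + a
(B(-588, 487/(-634)) + s(l, 1/(-427 + 83)))*(d(550, -199) - 87244) = (-216 + (263 + 1/(-427 + 83)))*((-251 + 550) - 87244) = (-216 + (263 + 1/(-344)))*(299 - 87244) = (-216 + (263 - 1/344))*(-86945) = (-216 + 90471/344)*(-86945) = (16167/344)*(-86945) = -1405639815/344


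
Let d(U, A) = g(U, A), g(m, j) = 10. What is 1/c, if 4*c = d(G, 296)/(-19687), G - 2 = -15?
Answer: -39374/5 ≈ -7874.8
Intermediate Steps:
G = -13 (G = 2 - 15 = -13)
d(U, A) = 10
c = -5/39374 (c = (10/(-19687))/4 = (10*(-1/19687))/4 = (1/4)*(-10/19687) = -5/39374 ≈ -0.00012699)
1/c = 1/(-5/39374) = -39374/5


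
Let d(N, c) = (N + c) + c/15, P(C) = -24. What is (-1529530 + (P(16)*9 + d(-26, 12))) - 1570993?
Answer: -15503761/5 ≈ -3.1008e+6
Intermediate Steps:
d(N, c) = N + 16*c/15 (d(N, c) = (N + c) + c*(1/15) = (N + c) + c/15 = N + 16*c/15)
(-1529530 + (P(16)*9 + d(-26, 12))) - 1570993 = (-1529530 + (-24*9 + (-26 + (16/15)*12))) - 1570993 = (-1529530 + (-216 + (-26 + 64/5))) - 1570993 = (-1529530 + (-216 - 66/5)) - 1570993 = (-1529530 - 1146/5) - 1570993 = -7648796/5 - 1570993 = -15503761/5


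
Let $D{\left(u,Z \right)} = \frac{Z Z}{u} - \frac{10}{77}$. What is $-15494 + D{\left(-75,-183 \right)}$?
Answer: $- \frac{30685751}{1925} \approx -15941.0$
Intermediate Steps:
$D{\left(u,Z \right)} = - \frac{10}{77} + \frac{Z^{2}}{u}$ ($D{\left(u,Z \right)} = \frac{Z^{2}}{u} - \frac{10}{77} = - \frac{10}{77} + \frac{Z^{2}}{u}$)
$-15494 + D{\left(-75,-183 \right)} = -15494 + \left(- \frac{10}{77} + \frac{\left(-183\right)^{2}}{-75}\right) = -15494 + \left(- \frac{10}{77} + 33489 \left(- \frac{1}{75}\right)\right) = -15494 - \frac{859801}{1925} = - \frac{30685751}{1925}$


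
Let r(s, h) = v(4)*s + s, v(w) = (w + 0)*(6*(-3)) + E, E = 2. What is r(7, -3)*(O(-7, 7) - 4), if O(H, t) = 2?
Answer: 966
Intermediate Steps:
v(w) = 2 - 18*w (v(w) = (w + 0)*(6*(-3)) + 2 = w*(-18) + 2 = -18*w + 2 = 2 - 18*w)
r(s, h) = -69*s (r(s, h) = (2 - 18*4)*s + s = (2 - 72)*s + s = -70*s + s = -69*s)
r(7, -3)*(O(-7, 7) - 4) = (-69*7)*(2 - 4) = -483*(-2) = 966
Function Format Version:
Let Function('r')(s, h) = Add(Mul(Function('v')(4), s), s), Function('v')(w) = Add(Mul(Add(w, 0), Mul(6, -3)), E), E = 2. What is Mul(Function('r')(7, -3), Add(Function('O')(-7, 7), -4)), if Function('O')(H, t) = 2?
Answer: 966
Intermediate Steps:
Function('v')(w) = Add(2, Mul(-18, w)) (Function('v')(w) = Add(Mul(Add(w, 0), Mul(6, -3)), 2) = Add(Mul(w, -18), 2) = Add(Mul(-18, w), 2) = Add(2, Mul(-18, w)))
Function('r')(s, h) = Mul(-69, s) (Function('r')(s, h) = Add(Mul(Add(2, Mul(-18, 4)), s), s) = Add(Mul(Add(2, -72), s), s) = Add(Mul(-70, s), s) = Mul(-69, s))
Mul(Function('r')(7, -3), Add(Function('O')(-7, 7), -4)) = Mul(Mul(-69, 7), Add(2, -4)) = Mul(-483, -2) = 966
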